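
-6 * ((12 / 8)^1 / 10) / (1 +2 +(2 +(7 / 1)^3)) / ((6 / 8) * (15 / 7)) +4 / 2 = 8693 / 4350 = 2.00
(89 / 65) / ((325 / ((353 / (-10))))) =-31417 / 211250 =-0.15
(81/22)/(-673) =-81/14806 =-0.01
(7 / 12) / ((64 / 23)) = 0.21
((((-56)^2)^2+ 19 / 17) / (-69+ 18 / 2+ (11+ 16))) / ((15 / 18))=-357618.08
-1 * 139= -139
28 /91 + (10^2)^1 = 1304 /13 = 100.31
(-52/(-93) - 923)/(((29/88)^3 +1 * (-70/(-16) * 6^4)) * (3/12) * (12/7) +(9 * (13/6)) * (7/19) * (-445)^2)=-7775371315712/12012208401251529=-0.00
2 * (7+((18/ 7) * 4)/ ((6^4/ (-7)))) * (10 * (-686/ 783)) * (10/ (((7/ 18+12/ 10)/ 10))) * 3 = -857500000/ 37323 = -22975.11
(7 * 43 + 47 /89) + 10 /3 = 81398 /267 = 304.86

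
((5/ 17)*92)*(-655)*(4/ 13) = -1205200/ 221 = -5453.39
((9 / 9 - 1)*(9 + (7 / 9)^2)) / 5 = 0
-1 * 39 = -39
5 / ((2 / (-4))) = -10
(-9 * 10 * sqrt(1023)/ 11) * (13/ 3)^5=-3712930 * sqrt(1023)/ 297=-399850.95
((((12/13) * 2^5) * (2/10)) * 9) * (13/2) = 345.60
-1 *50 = -50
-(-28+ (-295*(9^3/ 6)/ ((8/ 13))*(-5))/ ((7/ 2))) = -83177.80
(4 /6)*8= 16 /3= 5.33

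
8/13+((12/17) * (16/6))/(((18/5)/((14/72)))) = 12836/17901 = 0.72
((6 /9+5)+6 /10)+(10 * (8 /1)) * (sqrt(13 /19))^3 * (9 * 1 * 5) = 94 /15+46800 * sqrt(247) /361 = 2043.72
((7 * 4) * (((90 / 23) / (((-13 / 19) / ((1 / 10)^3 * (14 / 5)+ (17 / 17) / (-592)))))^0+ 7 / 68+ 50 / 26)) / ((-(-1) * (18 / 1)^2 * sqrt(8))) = 18725 * sqrt(2) / 286416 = 0.09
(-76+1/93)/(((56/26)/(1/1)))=-91871/2604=-35.28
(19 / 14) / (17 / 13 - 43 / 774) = 2223 / 2051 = 1.08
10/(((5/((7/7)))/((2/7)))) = 0.57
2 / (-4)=-1 / 2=-0.50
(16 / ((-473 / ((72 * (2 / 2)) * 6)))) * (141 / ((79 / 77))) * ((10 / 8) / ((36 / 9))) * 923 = -1967762160 / 3397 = -579264.69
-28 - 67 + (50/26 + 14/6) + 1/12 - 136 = -35359/156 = -226.66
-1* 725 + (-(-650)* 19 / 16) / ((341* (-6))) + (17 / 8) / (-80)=-474936391 / 654720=-725.40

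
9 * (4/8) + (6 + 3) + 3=33/2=16.50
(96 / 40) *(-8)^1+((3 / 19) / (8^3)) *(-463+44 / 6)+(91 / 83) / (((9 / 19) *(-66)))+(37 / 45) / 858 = -6711080401 / 346384896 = -19.37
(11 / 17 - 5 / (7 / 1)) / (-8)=1 / 119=0.01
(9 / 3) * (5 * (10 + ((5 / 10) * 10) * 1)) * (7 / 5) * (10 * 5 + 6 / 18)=15855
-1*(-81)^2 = -6561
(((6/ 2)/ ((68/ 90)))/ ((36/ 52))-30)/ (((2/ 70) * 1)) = -28875/ 34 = -849.26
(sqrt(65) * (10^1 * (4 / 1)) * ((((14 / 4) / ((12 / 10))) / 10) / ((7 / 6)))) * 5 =50 * sqrt(65) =403.11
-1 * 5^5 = -3125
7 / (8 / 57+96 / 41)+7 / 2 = 36659 / 5800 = 6.32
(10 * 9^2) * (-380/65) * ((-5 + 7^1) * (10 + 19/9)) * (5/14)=-3727800/91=-40964.84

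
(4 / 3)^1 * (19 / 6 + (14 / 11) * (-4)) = -254 / 99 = -2.57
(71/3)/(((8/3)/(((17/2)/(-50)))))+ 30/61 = -49627/48800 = -1.02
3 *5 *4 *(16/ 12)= 80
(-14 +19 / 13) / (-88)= 163 / 1144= 0.14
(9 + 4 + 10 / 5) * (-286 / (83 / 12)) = -51480 / 83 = -620.24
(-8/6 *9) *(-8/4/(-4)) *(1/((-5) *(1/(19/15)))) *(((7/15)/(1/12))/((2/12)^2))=38304/125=306.43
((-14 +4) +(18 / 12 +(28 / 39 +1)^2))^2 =284900641 / 9253764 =30.79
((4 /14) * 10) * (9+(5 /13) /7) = 16480 /637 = 25.87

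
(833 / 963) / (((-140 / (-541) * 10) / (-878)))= -28262381 / 96300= -293.48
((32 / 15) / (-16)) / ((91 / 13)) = -2 / 105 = -0.02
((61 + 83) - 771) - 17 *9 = -780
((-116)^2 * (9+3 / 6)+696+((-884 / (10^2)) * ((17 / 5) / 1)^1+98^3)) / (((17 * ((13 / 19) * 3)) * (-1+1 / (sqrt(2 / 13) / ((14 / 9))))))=68593867659 / 32956625+53350785957 * sqrt(26) / 32956625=10335.72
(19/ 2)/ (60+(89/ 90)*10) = 171/ 1258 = 0.14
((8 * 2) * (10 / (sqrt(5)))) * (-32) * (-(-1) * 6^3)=-221184 * sqrt(5)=-494582.46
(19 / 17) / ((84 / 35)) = 95 / 204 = 0.47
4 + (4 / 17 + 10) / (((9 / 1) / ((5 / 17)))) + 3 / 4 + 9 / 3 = 28037 / 3468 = 8.08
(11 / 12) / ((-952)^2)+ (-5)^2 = 271891211 / 10875648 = 25.00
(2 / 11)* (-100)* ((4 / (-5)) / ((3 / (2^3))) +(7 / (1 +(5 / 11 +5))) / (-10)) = 95500 / 2343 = 40.76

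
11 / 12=0.92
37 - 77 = -40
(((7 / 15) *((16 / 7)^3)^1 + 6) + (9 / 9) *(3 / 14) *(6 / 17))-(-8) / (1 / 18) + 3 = 1982312 / 12495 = 158.65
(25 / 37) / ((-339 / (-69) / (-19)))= -10925 / 4181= -2.61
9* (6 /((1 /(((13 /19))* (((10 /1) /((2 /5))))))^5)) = 195799042968750 /2476099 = 79075611.67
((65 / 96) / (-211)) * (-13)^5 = 24134045 / 20256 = 1191.45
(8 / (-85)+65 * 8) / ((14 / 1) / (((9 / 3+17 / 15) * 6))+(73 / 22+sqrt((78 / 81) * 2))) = 134675871264 / 877279475 - 7708034928 * sqrt(39) / 877279475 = 98.64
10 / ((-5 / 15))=-30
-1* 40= -40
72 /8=9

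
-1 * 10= -10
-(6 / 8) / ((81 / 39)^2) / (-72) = 169 / 69984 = 0.00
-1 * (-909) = 909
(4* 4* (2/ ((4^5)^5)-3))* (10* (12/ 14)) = -25332747903959025/ 61572651155456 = -411.43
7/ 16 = 0.44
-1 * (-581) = 581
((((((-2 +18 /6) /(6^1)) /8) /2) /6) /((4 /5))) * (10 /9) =25 /10368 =0.00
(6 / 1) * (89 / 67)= 534 / 67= 7.97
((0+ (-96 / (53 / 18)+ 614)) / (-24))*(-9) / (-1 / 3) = -138663 / 212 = -654.07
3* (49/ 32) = 4.59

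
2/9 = 0.22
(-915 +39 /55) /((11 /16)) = -804576 /605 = -1329.88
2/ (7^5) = 0.00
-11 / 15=-0.73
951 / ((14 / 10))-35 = 644.29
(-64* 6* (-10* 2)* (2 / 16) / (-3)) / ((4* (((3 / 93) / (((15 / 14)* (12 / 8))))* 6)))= -4650 / 7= -664.29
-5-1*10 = -15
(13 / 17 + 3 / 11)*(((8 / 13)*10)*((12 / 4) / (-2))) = -23280 / 2431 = -9.58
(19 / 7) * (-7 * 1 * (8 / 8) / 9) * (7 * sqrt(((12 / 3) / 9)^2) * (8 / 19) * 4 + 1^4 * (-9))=643 / 81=7.94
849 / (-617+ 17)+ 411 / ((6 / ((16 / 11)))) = 216087 / 2200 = 98.22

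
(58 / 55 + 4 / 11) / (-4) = -39 / 110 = -0.35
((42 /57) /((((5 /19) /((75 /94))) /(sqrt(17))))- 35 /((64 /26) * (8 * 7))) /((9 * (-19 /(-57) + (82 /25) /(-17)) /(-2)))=27625 /68736- 29750 * sqrt(17) /8413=-14.18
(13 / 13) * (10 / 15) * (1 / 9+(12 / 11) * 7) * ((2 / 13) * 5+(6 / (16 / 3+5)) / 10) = 196706 / 46035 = 4.27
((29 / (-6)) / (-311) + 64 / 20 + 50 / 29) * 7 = 9355703 / 270570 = 34.58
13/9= 1.44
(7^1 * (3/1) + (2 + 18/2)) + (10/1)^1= 42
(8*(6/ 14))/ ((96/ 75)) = 75/ 28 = 2.68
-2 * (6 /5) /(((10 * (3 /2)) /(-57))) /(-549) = -76 /4575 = -0.02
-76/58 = -38/29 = -1.31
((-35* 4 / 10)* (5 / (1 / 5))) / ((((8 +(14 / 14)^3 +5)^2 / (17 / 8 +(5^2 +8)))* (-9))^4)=-155870988025 / 2832867326951424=-0.00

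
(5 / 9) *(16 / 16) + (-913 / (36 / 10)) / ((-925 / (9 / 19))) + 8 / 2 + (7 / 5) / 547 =162245087 / 34608690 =4.69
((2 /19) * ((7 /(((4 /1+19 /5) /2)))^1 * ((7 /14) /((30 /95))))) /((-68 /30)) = -175 /1326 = -0.13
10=10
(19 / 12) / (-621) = -19 / 7452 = -0.00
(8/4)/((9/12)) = 8/3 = 2.67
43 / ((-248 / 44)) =-473 / 62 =-7.63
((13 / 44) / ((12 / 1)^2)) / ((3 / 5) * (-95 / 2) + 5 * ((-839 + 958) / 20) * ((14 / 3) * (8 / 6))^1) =13 / 992288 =0.00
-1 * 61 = -61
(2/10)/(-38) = -1/190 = -0.01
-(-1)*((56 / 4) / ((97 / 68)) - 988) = -978.19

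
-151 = -151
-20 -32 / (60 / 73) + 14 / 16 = -58.06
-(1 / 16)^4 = -1 / 65536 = -0.00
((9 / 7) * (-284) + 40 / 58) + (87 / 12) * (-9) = -348919 / 812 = -429.70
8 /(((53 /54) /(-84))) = -36288 /53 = -684.68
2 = 2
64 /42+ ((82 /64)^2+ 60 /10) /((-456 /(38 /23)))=986627 /659456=1.50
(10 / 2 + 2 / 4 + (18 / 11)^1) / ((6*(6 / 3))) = 157 / 264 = 0.59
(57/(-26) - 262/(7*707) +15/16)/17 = -1346185/17499664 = -0.08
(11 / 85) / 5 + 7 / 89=3954 / 37825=0.10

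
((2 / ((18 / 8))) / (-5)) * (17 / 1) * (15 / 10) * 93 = -421.60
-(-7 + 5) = 2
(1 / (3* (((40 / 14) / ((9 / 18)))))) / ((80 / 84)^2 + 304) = 1029 / 5378560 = 0.00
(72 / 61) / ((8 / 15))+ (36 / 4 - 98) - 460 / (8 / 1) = -17603 / 122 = -144.29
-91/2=-45.50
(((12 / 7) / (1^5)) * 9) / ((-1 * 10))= -54 / 35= -1.54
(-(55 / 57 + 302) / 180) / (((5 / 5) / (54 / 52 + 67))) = -30548861 / 266760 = -114.52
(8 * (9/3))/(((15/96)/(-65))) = -9984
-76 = -76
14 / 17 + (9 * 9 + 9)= 1544 / 17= 90.82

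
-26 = -26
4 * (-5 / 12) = -5 / 3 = -1.67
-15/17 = -0.88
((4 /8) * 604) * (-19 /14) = -2869 /7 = -409.86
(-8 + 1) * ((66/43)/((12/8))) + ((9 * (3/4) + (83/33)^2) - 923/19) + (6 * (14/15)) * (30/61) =-8664419537/217089972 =-39.91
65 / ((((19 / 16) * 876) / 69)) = 5980 / 1387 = 4.31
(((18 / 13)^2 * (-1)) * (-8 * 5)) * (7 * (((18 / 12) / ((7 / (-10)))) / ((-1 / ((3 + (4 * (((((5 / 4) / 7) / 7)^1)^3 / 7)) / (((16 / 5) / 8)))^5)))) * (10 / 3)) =31275176105902679668151347106725304974804125 / 33565105975668164842948803315298205696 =931776.47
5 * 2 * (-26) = -260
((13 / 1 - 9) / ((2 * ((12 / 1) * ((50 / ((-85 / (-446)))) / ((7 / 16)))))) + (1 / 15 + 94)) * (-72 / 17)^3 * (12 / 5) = -27633870576 / 1611175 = -17151.38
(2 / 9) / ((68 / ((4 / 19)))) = 2 / 2907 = 0.00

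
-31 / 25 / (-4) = 31 / 100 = 0.31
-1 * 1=-1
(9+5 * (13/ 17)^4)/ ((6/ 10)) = 4472470/ 250563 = 17.85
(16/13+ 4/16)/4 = 77/208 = 0.37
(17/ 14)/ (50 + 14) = 17/ 896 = 0.02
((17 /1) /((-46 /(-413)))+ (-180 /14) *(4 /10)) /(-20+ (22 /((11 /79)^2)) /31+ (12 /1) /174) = 469638499 /53091360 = 8.85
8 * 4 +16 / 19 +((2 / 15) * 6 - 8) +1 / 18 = 43943 / 1710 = 25.70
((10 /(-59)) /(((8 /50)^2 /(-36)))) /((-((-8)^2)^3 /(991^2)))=-27621028125 /30932992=-892.93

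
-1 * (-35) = 35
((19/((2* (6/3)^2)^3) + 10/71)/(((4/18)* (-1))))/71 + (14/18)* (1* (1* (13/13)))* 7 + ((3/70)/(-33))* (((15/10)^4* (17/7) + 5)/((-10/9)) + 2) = 3412296893297/626019609600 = 5.45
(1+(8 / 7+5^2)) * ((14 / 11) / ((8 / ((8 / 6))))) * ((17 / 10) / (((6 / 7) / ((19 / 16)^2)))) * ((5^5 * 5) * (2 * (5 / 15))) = 12753453125 / 76032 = 167737.97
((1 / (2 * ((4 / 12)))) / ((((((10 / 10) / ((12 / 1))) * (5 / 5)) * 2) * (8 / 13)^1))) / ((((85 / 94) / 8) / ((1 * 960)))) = 2111616 / 17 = 124212.71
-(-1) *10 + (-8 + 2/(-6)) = 5/3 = 1.67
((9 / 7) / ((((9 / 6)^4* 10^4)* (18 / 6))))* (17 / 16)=17 / 1890000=0.00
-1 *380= -380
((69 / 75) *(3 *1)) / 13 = 69 / 325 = 0.21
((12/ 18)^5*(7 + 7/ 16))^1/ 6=119/ 729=0.16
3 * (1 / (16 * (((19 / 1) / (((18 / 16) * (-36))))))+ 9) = 26.60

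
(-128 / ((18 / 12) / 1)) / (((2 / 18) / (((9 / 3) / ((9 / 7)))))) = -1792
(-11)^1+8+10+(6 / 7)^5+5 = 209460 / 16807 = 12.46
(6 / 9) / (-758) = -1 / 1137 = -0.00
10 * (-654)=-6540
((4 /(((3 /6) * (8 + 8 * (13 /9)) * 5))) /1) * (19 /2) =171 /220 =0.78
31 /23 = 1.35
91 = 91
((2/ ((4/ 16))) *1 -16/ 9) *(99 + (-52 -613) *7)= -255136/ 9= -28348.44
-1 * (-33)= 33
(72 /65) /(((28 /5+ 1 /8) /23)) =13248 /2977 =4.45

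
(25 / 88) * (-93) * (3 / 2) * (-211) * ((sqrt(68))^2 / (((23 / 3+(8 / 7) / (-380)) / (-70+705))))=31695106393125 / 672716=47115136.84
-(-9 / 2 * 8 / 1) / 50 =18 / 25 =0.72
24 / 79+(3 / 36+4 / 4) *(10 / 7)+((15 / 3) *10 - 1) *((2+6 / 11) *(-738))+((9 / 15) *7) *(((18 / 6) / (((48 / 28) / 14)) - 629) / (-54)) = -11192702869 / 121660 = -91999.86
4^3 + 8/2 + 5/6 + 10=473/6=78.83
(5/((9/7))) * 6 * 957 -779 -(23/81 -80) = 1752088/81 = 21630.72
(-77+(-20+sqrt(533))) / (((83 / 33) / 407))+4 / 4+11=-1301811 / 83+13431 * sqrt(533) / 83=-11948.58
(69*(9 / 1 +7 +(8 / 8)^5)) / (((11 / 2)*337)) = 2346 / 3707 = 0.63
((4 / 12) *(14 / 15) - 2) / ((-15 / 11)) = 836 / 675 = 1.24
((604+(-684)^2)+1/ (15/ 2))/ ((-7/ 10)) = -14053804/ 21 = -669228.76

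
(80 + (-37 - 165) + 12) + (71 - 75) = -114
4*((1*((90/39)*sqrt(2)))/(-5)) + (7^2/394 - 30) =-11771/394 - 24*sqrt(2)/13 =-32.49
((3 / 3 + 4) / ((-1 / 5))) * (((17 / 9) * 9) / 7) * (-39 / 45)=52.62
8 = 8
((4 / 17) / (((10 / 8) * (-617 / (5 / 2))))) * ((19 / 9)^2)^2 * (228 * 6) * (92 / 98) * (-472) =3440707935232 / 374677569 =9183.12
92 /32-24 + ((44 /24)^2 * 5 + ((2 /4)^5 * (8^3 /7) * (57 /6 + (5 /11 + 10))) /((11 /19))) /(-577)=-749170885 /35187768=-21.29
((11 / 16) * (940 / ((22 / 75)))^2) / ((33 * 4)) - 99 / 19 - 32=1966021873 / 36784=53447.75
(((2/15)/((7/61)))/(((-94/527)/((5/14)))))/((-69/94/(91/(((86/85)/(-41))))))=-1456419835/124614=-11687.45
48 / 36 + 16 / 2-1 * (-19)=85 / 3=28.33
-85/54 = -1.57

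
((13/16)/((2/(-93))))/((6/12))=-1209/16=-75.56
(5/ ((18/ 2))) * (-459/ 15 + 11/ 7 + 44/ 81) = -80756/ 5103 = -15.83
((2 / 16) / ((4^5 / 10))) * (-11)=-55 / 4096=-0.01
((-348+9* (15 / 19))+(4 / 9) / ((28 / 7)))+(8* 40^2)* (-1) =-2247074 / 171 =-13140.78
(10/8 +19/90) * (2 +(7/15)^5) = 403851491/136687500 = 2.95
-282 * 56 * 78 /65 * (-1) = 94752 /5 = 18950.40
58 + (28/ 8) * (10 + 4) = 107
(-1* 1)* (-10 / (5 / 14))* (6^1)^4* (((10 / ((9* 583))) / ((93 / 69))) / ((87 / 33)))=927360 / 47647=19.46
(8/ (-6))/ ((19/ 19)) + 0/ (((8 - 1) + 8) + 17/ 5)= -4/ 3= -1.33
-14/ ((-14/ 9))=9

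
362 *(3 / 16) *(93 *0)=0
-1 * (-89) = 89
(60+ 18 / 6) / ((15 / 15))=63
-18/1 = -18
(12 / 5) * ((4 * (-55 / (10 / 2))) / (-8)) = 66 / 5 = 13.20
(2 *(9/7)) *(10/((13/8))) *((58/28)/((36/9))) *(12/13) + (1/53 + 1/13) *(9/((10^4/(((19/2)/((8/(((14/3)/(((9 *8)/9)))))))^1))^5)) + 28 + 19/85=129019502914562949120004957231990978267/3605121943260364800000000000000000000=35.79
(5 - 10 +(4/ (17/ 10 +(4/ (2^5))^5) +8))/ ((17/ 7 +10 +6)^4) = 3579792559/ 77132160813573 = 0.00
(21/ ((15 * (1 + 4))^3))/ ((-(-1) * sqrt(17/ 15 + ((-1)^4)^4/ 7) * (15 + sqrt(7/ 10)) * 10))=-49 * sqrt(201)/ 42266531250 + 7 * sqrt(14070)/ 2817768750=0.00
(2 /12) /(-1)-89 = -535 /6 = -89.17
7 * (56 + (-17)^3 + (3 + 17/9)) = -305683/9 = -33964.78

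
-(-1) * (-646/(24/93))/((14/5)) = -50065/56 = -894.02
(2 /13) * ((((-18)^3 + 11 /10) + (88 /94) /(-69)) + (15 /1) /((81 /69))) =-566046431 /632385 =-895.10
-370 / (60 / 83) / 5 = -3071 / 30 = -102.37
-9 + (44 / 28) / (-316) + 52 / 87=-1617929 / 192444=-8.41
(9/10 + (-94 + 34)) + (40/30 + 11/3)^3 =65.90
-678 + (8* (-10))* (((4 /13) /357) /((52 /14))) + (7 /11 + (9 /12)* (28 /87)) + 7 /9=-5578901425 /8248383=-676.36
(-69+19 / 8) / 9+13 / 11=-4927 / 792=-6.22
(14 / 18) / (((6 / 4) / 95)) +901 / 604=827647 / 16308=50.75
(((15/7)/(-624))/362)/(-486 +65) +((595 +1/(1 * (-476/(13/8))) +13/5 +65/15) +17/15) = 8530904816431/14145953640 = 603.06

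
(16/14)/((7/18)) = 144/49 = 2.94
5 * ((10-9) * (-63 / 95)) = -3.32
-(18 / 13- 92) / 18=5.03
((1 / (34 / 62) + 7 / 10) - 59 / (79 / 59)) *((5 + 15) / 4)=-557879 / 2686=-207.70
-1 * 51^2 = -2601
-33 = -33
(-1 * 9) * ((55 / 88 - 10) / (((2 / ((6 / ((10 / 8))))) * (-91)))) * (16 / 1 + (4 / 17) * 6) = -59940 / 1547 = -38.75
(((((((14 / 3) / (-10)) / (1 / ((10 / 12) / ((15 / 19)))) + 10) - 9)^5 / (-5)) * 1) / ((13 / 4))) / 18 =-48261724457 / 419705529750000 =-0.00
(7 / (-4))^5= -16807 / 1024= -16.41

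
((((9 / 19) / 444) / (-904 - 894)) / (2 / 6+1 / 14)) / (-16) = 63 / 687612736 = 0.00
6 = 6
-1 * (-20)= 20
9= 9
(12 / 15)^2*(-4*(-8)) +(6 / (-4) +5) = 1199 / 50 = 23.98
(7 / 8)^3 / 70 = 0.01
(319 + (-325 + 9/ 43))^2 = 62001/ 1849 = 33.53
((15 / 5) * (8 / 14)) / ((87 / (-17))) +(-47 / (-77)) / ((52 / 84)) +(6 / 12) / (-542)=20457487 / 31467436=0.65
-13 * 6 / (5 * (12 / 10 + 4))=-3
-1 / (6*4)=-1 / 24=-0.04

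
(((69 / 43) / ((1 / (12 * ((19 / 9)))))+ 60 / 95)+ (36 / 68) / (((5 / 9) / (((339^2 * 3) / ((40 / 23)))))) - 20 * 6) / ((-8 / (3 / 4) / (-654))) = 514568936408913 / 44444800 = 11577708.45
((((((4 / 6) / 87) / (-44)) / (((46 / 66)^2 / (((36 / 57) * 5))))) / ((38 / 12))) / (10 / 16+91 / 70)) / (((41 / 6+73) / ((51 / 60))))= -36720 / 18569252653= -0.00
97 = 97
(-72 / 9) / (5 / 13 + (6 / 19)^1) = -1976 / 173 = -11.42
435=435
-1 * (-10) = 10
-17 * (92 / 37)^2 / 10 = -71944 / 6845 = -10.51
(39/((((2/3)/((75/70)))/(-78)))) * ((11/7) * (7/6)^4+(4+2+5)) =-15234505/224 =-68011.18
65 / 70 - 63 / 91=43 / 182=0.24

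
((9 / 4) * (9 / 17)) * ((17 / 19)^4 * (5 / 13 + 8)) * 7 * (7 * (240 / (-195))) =-8501867892 / 22024249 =-386.02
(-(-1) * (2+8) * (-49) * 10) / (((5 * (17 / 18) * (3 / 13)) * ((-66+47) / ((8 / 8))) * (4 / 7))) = 133770 / 323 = 414.15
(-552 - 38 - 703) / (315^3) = -431 / 10418625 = -0.00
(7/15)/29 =7/435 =0.02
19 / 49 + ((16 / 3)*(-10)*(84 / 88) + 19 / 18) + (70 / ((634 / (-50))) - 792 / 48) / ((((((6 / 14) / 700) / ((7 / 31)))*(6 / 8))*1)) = -115238140351 / 10593506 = -10878.19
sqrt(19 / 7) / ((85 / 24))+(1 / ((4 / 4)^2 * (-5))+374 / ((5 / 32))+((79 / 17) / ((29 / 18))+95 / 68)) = 2398.15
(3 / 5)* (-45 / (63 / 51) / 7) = -153 / 49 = -3.12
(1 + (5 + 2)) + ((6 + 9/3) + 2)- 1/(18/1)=341/18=18.94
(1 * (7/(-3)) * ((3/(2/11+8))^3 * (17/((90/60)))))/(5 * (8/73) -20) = 11562397/172530000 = 0.07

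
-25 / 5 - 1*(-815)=810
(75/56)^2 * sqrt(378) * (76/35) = 64125 * sqrt(42)/5488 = 75.72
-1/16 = -0.06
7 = 7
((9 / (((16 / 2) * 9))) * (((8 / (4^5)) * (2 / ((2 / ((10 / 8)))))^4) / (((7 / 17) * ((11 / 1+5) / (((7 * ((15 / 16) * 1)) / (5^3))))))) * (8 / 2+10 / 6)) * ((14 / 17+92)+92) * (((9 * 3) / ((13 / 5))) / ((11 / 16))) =90136125 / 299892736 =0.30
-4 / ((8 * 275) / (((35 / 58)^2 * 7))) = -343 / 74008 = -0.00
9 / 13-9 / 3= -2.31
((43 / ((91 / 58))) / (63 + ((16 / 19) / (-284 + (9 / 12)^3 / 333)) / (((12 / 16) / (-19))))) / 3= 1677237446 / 11580273523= 0.14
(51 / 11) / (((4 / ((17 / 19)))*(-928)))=-867 / 775808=-0.00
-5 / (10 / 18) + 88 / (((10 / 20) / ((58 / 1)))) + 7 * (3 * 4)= 10283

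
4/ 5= 0.80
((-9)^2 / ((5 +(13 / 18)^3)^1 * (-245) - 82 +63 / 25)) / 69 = -3936600 / 4683945607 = -0.00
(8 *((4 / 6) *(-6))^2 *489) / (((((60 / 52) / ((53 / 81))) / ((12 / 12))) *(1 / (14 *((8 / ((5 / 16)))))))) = 25760530432 / 2025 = 12721249.60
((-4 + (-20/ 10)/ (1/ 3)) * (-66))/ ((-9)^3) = -220/ 243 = -0.91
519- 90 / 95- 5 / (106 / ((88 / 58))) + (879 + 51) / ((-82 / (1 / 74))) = 45880528039 / 88601902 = 517.83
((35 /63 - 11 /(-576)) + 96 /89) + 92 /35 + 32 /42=5.04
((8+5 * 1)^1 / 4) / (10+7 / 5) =65 / 228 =0.29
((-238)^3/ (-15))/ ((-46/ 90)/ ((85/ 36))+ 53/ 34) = 327402320/ 489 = 669534.40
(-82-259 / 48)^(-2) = 2304 / 17598025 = 0.00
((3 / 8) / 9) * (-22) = -11 / 12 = -0.92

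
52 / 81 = 0.64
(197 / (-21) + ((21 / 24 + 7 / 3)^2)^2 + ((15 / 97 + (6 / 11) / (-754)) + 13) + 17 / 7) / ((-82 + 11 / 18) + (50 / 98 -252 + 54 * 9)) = 733445877939859 / 1001342080088064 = 0.73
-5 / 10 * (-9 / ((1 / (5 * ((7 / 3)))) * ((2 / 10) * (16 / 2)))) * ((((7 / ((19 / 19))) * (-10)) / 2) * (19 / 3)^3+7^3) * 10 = -50488375 / 18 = -2804909.72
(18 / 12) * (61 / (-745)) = -183 / 1490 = -0.12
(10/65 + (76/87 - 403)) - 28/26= -455849/1131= -403.05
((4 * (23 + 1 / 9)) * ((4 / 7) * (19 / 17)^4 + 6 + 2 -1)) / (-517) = -1.41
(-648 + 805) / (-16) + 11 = 19 / 16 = 1.19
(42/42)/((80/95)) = 19/16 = 1.19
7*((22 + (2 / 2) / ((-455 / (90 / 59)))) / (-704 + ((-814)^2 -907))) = 23620 / 101395099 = 0.00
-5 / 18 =-0.28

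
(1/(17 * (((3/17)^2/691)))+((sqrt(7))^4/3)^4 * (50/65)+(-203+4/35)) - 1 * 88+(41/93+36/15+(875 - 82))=56556.63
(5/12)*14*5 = 175/6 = 29.17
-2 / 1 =-2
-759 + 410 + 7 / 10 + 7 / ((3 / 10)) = -324.97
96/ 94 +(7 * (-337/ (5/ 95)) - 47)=-2108748/ 47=-44866.98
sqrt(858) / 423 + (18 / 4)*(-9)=-81 / 2 + sqrt(858) / 423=-40.43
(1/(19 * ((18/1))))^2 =0.00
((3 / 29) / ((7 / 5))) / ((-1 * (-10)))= 3 / 406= 0.01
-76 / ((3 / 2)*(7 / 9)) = -456 / 7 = -65.14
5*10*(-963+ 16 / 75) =-144418 / 3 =-48139.33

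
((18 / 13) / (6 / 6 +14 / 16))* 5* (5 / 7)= 240 / 91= 2.64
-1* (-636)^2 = -404496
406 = 406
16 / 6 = 8 / 3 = 2.67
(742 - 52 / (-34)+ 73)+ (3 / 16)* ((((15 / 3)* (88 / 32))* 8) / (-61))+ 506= 10968899 / 8296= 1322.19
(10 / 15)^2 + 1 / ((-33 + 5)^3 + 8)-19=-3664657 / 197496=-18.56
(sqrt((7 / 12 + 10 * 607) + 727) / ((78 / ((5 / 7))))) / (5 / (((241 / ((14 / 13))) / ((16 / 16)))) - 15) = -241 * sqrt(244713) / 2365020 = -0.05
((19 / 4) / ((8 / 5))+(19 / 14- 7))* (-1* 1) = 599 / 224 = 2.67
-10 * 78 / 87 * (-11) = 2860 / 29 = 98.62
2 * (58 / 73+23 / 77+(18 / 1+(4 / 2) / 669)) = 143620658 / 3760449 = 38.19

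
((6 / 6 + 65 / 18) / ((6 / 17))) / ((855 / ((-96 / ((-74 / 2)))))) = 0.04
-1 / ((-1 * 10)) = 1 / 10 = 0.10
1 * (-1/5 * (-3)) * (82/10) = 123/25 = 4.92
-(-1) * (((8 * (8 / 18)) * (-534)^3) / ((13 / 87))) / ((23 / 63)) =-2967502148352 / 299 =-9924756349.00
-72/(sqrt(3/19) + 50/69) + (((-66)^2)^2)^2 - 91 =342792*sqrt(57)/33217 + 11959468818452749685/33217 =360040606269540.83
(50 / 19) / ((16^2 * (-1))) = -25 / 2432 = -0.01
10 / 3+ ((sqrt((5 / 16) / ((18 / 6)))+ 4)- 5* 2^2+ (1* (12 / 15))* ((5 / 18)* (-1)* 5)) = -124 / 9+ sqrt(15) / 12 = -13.46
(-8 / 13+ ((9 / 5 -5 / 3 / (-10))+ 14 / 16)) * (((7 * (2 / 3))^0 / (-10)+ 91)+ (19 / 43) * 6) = 46569457 / 223600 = 208.27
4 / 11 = 0.36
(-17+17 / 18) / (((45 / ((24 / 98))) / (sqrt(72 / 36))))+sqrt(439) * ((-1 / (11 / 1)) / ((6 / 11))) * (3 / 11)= -sqrt(439) / 22-578 * sqrt(2) / 6615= -1.08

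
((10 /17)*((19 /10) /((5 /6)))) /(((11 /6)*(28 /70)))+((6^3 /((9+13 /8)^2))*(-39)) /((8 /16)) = -11715642 /79475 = -147.41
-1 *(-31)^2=-961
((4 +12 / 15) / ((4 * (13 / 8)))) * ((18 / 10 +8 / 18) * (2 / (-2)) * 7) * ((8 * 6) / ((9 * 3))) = -180992 / 8775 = -20.63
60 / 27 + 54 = 506 / 9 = 56.22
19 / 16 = 1.19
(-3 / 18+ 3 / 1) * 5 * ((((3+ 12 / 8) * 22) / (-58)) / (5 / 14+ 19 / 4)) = -4.73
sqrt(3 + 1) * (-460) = -920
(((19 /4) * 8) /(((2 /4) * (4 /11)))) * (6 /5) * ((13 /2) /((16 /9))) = 73359 /80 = 916.99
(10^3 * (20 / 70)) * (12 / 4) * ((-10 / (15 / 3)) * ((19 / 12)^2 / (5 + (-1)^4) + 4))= -477125 / 63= -7573.41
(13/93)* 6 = 26/31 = 0.84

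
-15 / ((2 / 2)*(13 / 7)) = -105 / 13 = -8.08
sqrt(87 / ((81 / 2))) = sqrt(174) / 9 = 1.47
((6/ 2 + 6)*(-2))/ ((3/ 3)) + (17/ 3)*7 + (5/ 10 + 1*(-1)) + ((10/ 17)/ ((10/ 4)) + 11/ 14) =7921/ 357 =22.19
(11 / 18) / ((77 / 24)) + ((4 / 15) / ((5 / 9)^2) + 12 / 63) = 3268 / 2625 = 1.24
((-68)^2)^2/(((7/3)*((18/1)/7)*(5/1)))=10690688/15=712712.53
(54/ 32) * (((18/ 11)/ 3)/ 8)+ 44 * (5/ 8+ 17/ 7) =662679/ 4928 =134.47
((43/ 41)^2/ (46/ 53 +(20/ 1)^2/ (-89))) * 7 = -61052131/ 28755186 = -2.12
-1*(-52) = 52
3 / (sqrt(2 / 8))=6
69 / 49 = 1.41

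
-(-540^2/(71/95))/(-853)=-27702000/60563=-457.41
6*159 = 954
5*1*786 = 3930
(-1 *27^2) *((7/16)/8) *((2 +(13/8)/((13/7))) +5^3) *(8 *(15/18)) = -8700615/256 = -33986.78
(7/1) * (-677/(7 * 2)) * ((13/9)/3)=-8801/54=-162.98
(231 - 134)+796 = 893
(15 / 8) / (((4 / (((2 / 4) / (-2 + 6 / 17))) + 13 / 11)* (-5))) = 561 / 17944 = 0.03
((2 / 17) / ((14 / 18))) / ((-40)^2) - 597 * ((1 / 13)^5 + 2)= -42204483251163 / 35347093600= -1194.00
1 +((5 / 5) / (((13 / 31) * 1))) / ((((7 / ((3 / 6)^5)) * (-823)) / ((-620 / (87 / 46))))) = 26173279 / 26062764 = 1.00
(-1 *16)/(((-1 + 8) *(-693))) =16/4851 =0.00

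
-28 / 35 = -0.80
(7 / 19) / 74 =7 / 1406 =0.00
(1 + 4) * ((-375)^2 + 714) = 706695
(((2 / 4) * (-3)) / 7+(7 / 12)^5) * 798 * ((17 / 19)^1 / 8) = -4345183 / 331776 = -13.10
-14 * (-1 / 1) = 14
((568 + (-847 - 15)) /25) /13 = -294 /325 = -0.90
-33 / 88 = -3 / 8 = -0.38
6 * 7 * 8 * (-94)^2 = 2968896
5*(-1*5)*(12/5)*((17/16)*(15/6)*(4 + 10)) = -8925/4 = -2231.25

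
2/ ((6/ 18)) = 6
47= 47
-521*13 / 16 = -6773 / 16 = -423.31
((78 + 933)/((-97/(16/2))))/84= -674/679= -0.99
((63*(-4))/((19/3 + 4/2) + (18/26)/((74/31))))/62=-363636/771497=-0.47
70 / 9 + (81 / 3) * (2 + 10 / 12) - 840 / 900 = 7501 / 90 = 83.34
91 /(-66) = -91 /66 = -1.38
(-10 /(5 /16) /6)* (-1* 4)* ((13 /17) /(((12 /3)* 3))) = 208 /153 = 1.36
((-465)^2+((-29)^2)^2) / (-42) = -461753 / 21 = -21988.24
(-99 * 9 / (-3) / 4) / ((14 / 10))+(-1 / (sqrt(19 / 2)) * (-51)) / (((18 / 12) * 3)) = 34 * sqrt(38) / 57+1485 / 28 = 56.71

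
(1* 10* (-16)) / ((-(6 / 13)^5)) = 1856465 / 243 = 7639.77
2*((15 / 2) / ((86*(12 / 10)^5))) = 15625 / 222912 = 0.07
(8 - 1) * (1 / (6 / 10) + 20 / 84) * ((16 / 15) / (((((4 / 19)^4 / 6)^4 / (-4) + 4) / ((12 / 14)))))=498426762644849377752768 / 163546281492841084634615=3.05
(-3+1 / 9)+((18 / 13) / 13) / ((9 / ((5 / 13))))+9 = 120925 / 19773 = 6.12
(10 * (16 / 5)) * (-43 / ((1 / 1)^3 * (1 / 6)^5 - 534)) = 10699776 / 4152383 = 2.58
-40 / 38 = -20 / 19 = -1.05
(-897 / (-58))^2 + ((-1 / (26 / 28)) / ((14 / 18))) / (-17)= 177879141 / 743444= 239.26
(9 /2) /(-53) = -9 /106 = -0.08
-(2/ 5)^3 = -8/ 125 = -0.06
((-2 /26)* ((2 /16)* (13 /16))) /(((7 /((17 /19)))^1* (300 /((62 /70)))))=-0.00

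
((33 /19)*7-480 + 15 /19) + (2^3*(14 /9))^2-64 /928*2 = -13939438 /44631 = -312.33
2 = 2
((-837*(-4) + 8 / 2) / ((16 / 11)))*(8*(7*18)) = 2322936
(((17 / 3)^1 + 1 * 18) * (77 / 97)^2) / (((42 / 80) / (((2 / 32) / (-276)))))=-0.01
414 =414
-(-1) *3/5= 3/5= 0.60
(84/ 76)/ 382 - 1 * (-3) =21795/ 7258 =3.00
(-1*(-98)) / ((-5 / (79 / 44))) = -3871 / 110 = -35.19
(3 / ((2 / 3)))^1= 9 / 2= 4.50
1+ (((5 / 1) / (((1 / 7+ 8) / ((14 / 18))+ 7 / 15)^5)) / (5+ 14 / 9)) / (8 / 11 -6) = 114820547364116424784271 / 114820653543914318424896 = 1.00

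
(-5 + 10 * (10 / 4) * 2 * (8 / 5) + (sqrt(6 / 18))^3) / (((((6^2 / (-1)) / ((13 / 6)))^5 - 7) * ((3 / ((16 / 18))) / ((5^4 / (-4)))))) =464116250 * sqrt(3) / 114255582821361 + 11602906250 / 4231688252643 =0.00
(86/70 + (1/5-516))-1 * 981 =-10469/7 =-1495.57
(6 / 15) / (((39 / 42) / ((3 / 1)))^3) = 148176 / 10985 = 13.49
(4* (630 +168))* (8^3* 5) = 8171520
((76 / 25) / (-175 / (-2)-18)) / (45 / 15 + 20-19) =38 / 3475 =0.01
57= 57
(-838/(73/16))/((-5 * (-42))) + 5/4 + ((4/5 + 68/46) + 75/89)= 3.50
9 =9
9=9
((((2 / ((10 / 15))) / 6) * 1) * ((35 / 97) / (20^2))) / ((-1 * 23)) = -7 / 356960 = -0.00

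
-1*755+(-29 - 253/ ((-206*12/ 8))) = -242003/ 309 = -783.18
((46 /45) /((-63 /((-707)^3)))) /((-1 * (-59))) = 2322298454 /23895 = 97187.63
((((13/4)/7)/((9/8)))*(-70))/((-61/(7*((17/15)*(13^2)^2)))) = 176735468/1647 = 107307.51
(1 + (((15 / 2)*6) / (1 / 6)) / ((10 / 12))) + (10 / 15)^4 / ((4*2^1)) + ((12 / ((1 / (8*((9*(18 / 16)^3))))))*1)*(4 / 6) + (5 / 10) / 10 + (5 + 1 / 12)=3726917 / 3240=1150.28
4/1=4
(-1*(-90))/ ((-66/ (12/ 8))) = -45/ 22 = -2.05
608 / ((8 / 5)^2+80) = 7.36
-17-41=-58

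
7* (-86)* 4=-2408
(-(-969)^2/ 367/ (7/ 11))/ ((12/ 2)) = -3442857/ 5138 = -670.08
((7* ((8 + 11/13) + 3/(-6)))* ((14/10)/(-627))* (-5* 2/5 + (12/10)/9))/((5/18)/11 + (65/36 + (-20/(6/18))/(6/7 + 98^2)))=20017175416/149985593875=0.13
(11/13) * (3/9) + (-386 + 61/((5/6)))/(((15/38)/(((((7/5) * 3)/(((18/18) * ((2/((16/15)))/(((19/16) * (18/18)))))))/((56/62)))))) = -56876978/24375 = -2333.41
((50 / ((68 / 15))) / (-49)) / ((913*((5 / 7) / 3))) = -225 / 217294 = -0.00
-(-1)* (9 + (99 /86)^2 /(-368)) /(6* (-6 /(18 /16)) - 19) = -8161917 /46269376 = -0.18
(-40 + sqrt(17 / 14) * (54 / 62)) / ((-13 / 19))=760 / 13-513 * sqrt(238) / 5642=57.06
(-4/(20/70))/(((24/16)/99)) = -924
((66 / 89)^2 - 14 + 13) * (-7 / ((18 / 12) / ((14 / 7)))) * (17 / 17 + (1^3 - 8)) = -25.20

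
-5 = -5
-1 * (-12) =12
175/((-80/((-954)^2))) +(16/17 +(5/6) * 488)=-406056113/204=-1990471.14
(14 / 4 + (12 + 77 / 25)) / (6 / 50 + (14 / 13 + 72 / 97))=1171469 / 122266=9.58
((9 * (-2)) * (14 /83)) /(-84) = 3 /83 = 0.04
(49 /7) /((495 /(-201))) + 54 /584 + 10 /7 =-445651 /337260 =-1.32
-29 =-29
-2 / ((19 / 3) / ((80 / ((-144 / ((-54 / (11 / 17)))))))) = -3060 / 209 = -14.64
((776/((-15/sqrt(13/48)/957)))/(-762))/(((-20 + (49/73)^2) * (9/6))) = -1.15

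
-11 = -11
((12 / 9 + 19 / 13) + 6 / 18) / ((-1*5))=-122 / 195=-0.63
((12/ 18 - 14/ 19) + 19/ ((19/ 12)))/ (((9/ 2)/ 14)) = 19040/ 513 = 37.12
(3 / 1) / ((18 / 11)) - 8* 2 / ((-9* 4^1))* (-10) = -47 / 18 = -2.61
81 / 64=1.27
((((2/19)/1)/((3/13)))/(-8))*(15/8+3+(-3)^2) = -481/608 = -0.79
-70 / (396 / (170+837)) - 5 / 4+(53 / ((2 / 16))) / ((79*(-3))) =-5663783 / 31284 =-181.04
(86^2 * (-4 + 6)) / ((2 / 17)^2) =1068722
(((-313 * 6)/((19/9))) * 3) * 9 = -456354/19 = -24018.63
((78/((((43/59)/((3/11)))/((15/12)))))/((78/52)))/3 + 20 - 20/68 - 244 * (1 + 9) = -19396390/8041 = -2412.19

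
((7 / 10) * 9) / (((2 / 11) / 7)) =4851 / 20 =242.55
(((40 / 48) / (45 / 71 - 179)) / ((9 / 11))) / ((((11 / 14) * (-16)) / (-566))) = -703255 / 2735424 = -0.26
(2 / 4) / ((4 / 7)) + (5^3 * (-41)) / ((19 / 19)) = -40993 / 8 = -5124.12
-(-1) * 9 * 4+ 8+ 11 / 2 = 99 / 2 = 49.50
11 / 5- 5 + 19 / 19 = -9 / 5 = -1.80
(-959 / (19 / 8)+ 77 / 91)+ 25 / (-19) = -99852 / 247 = -404.26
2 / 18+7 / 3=22 / 9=2.44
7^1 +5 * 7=42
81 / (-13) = -81 / 13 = -6.23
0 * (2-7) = 0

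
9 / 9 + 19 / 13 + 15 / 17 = 739 / 221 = 3.34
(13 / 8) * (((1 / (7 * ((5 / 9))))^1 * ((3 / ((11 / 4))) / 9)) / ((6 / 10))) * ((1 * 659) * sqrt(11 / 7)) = 8567 * sqrt(77) / 1078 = 69.74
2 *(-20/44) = -10/11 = -0.91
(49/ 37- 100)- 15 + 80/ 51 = -211546/ 1887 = -112.11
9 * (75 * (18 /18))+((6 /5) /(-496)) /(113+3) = 97091997 /143840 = 675.00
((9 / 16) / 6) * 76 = 57 / 8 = 7.12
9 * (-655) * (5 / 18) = -1637.50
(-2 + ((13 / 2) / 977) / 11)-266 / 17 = -6447979 / 365398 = -17.65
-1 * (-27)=27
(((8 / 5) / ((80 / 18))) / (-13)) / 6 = -3 / 650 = -0.00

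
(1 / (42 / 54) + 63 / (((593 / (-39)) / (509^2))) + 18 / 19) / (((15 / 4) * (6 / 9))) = -33865028856 / 78869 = -429383.27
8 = 8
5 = 5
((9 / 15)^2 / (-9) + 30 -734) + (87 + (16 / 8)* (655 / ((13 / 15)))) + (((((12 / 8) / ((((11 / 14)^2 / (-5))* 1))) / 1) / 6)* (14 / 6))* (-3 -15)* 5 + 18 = 52605252 / 39325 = 1337.71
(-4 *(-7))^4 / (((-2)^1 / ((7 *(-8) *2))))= 34420736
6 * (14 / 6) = 14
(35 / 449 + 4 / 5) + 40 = 91771 / 2245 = 40.88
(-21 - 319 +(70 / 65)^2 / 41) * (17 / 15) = -40046288 / 103935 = -385.30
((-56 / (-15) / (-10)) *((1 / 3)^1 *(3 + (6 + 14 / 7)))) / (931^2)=-44 / 27860175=-0.00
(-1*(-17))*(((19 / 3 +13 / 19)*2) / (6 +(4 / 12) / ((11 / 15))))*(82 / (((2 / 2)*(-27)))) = -112.27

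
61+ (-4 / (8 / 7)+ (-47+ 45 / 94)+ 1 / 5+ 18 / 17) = 48889 / 3995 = 12.24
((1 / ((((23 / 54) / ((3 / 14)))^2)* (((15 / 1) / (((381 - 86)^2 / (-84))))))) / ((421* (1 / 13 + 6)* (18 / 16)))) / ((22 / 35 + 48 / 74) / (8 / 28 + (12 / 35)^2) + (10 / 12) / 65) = -2009936431620 / 1052296724675329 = -0.00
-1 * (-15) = 15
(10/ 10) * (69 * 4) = 276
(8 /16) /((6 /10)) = 5 /6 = 0.83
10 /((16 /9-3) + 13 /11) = -495 /2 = -247.50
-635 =-635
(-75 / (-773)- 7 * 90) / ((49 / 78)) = -37979370 / 37877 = -1002.70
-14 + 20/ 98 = -676/ 49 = -13.80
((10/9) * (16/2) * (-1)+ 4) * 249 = -3652/3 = -1217.33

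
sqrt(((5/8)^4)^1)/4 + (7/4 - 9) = -1831/256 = -7.15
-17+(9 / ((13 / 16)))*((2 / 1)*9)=182.38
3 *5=15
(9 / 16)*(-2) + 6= 39 / 8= 4.88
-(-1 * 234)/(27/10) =260/3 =86.67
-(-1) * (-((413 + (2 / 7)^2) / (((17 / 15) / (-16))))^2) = -23598609465600 / 693889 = -34009199.55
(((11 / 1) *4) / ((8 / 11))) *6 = 363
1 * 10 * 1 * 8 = 80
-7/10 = -0.70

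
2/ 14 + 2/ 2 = 8/ 7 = 1.14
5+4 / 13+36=537 / 13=41.31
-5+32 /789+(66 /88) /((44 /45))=-582173 /138864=-4.19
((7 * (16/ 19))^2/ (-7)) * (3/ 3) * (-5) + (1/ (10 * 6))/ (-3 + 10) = 3763561/ 151620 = 24.82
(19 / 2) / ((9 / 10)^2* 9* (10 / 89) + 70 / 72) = 152190 / 28697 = 5.30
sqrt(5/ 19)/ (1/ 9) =9 * sqrt(95)/ 19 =4.62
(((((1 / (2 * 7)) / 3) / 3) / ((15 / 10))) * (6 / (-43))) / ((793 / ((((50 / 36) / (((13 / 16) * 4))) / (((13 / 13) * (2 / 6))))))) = -100 / 83781243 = -0.00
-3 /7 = -0.43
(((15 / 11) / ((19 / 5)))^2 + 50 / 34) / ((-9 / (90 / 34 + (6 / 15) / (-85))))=-0.47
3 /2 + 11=25 /2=12.50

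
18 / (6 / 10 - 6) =-10 / 3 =-3.33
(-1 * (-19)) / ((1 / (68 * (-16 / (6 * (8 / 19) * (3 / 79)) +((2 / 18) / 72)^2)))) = -22619901565 / 104976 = -215476.89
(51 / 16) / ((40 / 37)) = 1887 / 640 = 2.95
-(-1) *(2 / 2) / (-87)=-1 / 87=-0.01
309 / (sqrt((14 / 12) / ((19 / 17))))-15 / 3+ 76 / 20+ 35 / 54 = -149 / 270+ 309 *sqrt(13566) / 119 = 301.89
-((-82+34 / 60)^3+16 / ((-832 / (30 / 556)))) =13173420614687 / 24394500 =540016.01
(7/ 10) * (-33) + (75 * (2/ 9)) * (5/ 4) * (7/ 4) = 1603/ 120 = 13.36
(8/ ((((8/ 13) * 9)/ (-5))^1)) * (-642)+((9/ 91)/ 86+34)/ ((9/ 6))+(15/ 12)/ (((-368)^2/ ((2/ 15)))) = 4659.33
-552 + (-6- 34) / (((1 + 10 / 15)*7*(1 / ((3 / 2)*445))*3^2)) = -806.29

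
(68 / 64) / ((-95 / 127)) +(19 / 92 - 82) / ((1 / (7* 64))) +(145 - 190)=-1282678857 / 34960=-36689.90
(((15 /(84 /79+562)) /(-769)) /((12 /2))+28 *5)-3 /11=105151262347 /752546476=139.73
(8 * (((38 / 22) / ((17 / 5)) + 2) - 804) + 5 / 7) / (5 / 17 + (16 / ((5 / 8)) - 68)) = 41961445 / 275583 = 152.26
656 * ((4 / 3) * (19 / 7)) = 49856 / 21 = 2374.10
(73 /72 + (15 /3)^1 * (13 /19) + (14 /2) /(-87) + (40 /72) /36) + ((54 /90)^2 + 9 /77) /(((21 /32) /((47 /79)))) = 1825267415977 /380086522200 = 4.80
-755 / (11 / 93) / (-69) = 23405 / 253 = 92.51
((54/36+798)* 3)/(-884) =-369/136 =-2.71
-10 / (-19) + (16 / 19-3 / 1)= -31 / 19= -1.63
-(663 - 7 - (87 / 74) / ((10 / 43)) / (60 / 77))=-649.51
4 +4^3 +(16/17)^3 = 338180/4913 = 68.83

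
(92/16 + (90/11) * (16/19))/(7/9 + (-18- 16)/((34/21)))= -95103/152152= -0.63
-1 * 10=-10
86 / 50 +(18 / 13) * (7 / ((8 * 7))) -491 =-635839 / 1300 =-489.11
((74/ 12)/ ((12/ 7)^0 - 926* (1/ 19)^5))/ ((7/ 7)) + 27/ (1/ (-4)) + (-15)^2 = 1829187109/ 14851038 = 123.17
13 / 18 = 0.72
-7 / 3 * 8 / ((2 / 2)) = -18.67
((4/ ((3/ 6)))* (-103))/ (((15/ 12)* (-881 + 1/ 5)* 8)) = 103/ 1101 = 0.09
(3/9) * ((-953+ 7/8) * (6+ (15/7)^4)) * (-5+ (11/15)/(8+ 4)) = 6989813681/164640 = 42455.14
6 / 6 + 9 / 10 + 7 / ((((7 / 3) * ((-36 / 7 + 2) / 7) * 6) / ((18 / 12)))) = 0.23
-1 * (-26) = 26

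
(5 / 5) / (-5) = -1 / 5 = -0.20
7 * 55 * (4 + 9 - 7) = 2310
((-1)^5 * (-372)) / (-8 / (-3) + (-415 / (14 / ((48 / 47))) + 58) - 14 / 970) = 178074540 / 14542121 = 12.25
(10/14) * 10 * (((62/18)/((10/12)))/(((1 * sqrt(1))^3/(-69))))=-14260/7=-2037.14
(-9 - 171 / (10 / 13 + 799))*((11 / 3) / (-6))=58542 / 10397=5.63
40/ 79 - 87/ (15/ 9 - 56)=2.11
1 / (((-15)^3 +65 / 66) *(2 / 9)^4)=-216513 / 1781480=-0.12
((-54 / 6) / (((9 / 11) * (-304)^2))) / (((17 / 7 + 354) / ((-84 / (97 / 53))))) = 85701 / 5591514560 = 0.00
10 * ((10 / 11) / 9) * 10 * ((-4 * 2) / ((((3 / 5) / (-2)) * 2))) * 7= 280000 / 297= 942.76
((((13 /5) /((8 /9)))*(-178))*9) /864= -3471 /640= -5.42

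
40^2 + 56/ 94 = 75228/ 47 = 1600.60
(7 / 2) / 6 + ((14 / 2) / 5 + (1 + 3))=359 / 60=5.98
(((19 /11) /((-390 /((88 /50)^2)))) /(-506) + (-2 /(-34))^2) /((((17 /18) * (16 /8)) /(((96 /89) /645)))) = 271208544 /87840832015625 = 0.00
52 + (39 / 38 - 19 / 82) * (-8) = 35556 / 779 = 45.64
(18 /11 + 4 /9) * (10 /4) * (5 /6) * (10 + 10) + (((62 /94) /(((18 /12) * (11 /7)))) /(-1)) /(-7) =1210808 /13959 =86.74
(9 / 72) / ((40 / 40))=0.12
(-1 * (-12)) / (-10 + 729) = 12 / 719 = 0.02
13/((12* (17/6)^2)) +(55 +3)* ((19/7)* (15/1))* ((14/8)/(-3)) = -796117/578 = -1377.37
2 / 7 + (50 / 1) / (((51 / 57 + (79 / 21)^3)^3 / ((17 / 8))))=6929887913460517278041 / 24197880742395526313056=0.29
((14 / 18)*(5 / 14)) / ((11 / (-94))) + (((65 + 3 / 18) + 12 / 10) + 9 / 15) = 63947 / 990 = 64.59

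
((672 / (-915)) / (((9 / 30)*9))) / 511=-64 / 120231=-0.00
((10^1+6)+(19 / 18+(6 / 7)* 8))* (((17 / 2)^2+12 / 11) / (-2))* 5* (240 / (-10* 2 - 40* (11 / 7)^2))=340303285 / 38412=8859.30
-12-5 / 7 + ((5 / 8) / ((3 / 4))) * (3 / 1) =-10.21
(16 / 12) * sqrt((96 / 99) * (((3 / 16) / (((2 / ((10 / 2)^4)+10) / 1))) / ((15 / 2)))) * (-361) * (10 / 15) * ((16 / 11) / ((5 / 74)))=-3419392 * sqrt(28655) / 1702107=-340.07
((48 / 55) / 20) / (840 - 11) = 12 / 227975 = 0.00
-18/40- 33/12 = -16/5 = -3.20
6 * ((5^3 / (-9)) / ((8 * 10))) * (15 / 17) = -0.92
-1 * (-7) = 7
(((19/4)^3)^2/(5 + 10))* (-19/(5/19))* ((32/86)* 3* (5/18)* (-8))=16983563041/123840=137141.17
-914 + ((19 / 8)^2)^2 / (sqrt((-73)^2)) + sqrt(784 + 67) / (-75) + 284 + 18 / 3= -186450671 / 299008 - sqrt(851) / 75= -623.95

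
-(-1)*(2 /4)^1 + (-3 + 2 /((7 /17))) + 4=89 /14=6.36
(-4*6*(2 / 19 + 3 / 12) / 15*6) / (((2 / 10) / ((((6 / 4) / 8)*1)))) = -243 / 76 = -3.20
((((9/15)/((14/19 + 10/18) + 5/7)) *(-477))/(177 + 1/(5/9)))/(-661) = 570969/473141156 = 0.00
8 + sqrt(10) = 11.16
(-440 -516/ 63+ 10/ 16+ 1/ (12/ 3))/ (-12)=75149/ 2016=37.28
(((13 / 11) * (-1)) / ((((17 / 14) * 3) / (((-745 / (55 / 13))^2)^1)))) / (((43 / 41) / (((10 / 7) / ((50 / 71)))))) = -283971525734 / 14594415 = -19457.55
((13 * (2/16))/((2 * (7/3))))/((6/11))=143/224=0.64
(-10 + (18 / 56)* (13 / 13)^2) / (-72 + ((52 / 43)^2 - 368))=501079 / 22703968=0.02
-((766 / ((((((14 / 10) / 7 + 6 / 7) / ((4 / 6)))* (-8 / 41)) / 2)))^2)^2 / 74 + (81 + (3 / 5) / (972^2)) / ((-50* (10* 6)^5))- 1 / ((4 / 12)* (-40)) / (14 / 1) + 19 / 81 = -8122300729531.44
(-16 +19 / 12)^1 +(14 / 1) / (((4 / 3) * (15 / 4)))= -697 / 60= -11.62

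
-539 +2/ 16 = -4311/ 8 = -538.88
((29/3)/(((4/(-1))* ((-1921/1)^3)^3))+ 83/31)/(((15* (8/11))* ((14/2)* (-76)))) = -780599561535536580928397387878985/1692045735225945580635854946882926976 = -0.00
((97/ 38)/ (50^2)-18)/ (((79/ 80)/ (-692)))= 2366505752/ 187625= 12612.96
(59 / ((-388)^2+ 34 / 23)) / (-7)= -1357 / 24237822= -0.00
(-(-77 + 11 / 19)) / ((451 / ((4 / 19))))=528 / 14801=0.04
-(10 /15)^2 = -4 /9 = -0.44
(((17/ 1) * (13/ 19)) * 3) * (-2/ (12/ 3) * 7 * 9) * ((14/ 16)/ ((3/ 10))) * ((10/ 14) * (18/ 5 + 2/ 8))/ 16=-5360355/ 9728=-551.02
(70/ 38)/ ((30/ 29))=203/ 114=1.78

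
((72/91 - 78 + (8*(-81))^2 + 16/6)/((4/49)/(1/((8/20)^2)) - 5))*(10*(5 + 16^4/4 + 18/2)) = -1096334879451000/79417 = -13804788388.52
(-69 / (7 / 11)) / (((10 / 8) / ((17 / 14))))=-25806 / 245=-105.33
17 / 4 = 4.25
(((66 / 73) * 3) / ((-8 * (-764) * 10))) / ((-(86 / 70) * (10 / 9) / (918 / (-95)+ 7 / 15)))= 0.00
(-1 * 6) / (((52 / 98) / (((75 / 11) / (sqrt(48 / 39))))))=-11025 * sqrt(13) / 572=-69.50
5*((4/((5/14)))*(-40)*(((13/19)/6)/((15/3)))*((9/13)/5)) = -672/95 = -7.07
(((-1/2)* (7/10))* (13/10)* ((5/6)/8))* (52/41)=-1183/19680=-0.06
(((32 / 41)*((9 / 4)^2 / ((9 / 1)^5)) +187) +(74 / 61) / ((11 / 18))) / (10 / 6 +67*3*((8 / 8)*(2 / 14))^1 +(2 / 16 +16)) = 212250950408 / 52231256649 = 4.06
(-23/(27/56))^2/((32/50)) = 3555.69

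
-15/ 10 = -3/ 2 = -1.50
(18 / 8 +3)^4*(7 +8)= 2917215 / 256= 11395.37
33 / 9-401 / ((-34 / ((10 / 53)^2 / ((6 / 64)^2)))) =22107049 / 429777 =51.44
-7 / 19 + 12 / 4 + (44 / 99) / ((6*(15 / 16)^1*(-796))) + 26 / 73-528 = -58688645336 / 111785265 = -525.01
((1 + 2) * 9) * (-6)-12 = -174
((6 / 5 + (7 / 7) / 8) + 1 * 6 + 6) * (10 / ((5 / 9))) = 4797 / 20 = 239.85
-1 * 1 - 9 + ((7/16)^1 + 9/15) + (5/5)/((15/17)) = -7.83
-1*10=-10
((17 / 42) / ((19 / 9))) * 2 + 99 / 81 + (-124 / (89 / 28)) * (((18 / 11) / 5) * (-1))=84215902 / 5859315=14.37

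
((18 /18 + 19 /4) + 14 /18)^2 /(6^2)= 55225 /46656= 1.18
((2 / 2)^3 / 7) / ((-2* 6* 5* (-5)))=1 / 2100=0.00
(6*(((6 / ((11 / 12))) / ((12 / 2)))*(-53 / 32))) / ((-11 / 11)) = 477 / 44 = 10.84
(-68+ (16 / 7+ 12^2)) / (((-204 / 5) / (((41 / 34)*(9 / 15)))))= -1.39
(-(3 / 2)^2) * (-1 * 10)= 45 / 2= 22.50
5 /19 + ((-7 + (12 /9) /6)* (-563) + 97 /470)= 306720727 /80370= 3816.36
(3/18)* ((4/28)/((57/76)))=2/63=0.03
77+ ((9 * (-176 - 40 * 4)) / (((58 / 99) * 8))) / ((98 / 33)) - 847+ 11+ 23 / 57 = -22583353 / 23142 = -975.86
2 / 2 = 1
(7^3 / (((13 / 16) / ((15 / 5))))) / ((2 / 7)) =57624 / 13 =4432.62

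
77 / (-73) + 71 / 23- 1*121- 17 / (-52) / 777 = -8070549245 / 67838316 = -118.97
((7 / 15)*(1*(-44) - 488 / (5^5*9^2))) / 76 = -0.27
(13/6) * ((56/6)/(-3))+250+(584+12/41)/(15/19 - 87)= 23822462/100737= 236.48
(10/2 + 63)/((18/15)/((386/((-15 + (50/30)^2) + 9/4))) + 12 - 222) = -787440/2432159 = -0.32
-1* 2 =-2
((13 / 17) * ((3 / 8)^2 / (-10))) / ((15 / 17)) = -39 / 3200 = -0.01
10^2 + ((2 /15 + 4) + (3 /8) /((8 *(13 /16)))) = 81269 /780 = 104.19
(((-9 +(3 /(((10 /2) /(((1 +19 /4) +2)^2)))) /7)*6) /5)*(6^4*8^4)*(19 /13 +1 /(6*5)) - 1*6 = -417218673306 /11375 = -36678564.69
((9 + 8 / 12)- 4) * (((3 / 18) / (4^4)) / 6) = 17 / 27648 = 0.00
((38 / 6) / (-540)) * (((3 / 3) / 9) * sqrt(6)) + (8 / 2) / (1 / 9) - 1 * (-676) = 712 - 19 * sqrt(6) / 14580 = 712.00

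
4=4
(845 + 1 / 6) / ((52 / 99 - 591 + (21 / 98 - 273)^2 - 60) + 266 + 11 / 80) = 327992280 / 28728673181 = 0.01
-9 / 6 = -3 / 2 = -1.50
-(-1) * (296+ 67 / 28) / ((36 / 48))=397.86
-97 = -97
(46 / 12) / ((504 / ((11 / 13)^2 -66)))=-0.50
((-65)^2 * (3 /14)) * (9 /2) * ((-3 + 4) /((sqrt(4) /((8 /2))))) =114075 /14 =8148.21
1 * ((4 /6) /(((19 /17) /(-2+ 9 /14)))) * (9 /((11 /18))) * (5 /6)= -765 /77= -9.94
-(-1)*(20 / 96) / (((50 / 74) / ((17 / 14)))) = 629 / 1680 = 0.37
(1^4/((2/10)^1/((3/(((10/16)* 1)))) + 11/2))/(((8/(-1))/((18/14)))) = -27/931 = -0.03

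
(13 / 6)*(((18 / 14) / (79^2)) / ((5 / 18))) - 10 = -2183999 / 218435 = -10.00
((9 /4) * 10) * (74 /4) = 1665 /4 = 416.25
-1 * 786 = -786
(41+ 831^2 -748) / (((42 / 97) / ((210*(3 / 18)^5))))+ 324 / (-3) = 166869691 / 3888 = 42919.16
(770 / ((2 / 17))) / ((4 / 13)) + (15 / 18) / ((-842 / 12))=35820765 / 1684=21271.24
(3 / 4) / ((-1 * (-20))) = 3 / 80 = 0.04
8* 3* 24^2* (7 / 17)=5692.24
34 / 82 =17 / 41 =0.41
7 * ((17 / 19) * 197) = 23443 / 19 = 1233.84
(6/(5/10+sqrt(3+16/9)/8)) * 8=13824/101 - 1152 * sqrt(43)/101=62.08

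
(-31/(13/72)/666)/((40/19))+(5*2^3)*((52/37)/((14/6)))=807077/33670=23.97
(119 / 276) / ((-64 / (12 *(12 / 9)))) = -119 / 1104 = -0.11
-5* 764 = -3820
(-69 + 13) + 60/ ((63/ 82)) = 22.10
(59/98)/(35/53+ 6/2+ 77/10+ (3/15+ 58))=15635/1806483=0.01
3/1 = 3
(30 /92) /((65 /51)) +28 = 16897 /598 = 28.26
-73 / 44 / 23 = -0.07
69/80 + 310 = 24869/80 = 310.86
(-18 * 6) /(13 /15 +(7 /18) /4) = -38880 /347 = -112.05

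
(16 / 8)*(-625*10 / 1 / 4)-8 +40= -3093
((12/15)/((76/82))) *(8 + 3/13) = 8774/1235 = 7.10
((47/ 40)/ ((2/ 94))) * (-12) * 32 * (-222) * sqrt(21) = 23539104 * sqrt(21)/ 5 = 21573945.17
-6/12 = -1/2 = -0.50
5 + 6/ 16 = 43/ 8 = 5.38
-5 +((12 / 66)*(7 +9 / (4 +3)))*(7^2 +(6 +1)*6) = 1453 / 11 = 132.09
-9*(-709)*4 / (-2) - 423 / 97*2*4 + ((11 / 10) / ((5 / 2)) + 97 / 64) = -1985773287 / 155200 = -12794.93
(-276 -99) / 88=-375 / 88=-4.26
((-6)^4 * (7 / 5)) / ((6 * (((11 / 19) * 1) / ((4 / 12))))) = 9576 / 55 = 174.11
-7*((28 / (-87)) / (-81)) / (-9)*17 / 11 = 3332 / 697653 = 0.00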